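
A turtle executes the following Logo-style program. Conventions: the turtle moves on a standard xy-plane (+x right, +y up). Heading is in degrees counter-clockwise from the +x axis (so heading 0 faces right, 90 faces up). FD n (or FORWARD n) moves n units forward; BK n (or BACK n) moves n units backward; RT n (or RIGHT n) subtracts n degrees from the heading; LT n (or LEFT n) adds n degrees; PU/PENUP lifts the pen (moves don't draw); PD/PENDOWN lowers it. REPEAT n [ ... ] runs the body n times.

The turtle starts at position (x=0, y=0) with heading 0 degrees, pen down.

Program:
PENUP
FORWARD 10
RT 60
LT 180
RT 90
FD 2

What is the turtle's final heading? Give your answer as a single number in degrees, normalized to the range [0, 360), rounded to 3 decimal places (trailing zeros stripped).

Answer: 30

Derivation:
Executing turtle program step by step:
Start: pos=(0,0), heading=0, pen down
PU: pen up
FD 10: (0,0) -> (10,0) [heading=0, move]
RT 60: heading 0 -> 300
LT 180: heading 300 -> 120
RT 90: heading 120 -> 30
FD 2: (10,0) -> (11.732,1) [heading=30, move]
Final: pos=(11.732,1), heading=30, 0 segment(s) drawn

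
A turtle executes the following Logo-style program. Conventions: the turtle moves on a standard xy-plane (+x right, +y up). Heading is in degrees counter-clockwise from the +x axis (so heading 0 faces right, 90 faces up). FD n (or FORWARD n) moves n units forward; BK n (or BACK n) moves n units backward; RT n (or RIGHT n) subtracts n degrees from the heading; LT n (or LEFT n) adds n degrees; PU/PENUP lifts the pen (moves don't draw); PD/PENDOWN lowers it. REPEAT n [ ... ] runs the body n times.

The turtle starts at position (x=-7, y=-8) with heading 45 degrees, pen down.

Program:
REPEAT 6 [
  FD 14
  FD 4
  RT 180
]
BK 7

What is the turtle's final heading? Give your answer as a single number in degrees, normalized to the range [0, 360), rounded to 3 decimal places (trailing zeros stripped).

Executing turtle program step by step:
Start: pos=(-7,-8), heading=45, pen down
REPEAT 6 [
  -- iteration 1/6 --
  FD 14: (-7,-8) -> (2.899,1.899) [heading=45, draw]
  FD 4: (2.899,1.899) -> (5.728,4.728) [heading=45, draw]
  RT 180: heading 45 -> 225
  -- iteration 2/6 --
  FD 14: (5.728,4.728) -> (-4.172,-5.172) [heading=225, draw]
  FD 4: (-4.172,-5.172) -> (-7,-8) [heading=225, draw]
  RT 180: heading 225 -> 45
  -- iteration 3/6 --
  FD 14: (-7,-8) -> (2.899,1.899) [heading=45, draw]
  FD 4: (2.899,1.899) -> (5.728,4.728) [heading=45, draw]
  RT 180: heading 45 -> 225
  -- iteration 4/6 --
  FD 14: (5.728,4.728) -> (-4.172,-5.172) [heading=225, draw]
  FD 4: (-4.172,-5.172) -> (-7,-8) [heading=225, draw]
  RT 180: heading 225 -> 45
  -- iteration 5/6 --
  FD 14: (-7,-8) -> (2.899,1.899) [heading=45, draw]
  FD 4: (2.899,1.899) -> (5.728,4.728) [heading=45, draw]
  RT 180: heading 45 -> 225
  -- iteration 6/6 --
  FD 14: (5.728,4.728) -> (-4.172,-5.172) [heading=225, draw]
  FD 4: (-4.172,-5.172) -> (-7,-8) [heading=225, draw]
  RT 180: heading 225 -> 45
]
BK 7: (-7,-8) -> (-11.95,-12.95) [heading=45, draw]
Final: pos=(-11.95,-12.95), heading=45, 13 segment(s) drawn

Answer: 45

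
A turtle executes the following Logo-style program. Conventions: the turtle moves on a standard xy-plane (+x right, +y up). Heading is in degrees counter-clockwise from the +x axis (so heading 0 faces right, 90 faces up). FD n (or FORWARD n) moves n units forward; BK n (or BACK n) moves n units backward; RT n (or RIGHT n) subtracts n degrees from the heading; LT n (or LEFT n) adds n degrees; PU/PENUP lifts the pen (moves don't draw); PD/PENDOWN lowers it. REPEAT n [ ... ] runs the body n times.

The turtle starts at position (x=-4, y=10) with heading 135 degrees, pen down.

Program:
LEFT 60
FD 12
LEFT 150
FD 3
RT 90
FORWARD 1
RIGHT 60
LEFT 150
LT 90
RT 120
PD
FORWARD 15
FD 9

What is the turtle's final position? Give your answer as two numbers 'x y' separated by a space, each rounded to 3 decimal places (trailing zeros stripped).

Answer: 4.018 -11.819

Derivation:
Executing turtle program step by step:
Start: pos=(-4,10), heading=135, pen down
LT 60: heading 135 -> 195
FD 12: (-4,10) -> (-15.591,6.894) [heading=195, draw]
LT 150: heading 195 -> 345
FD 3: (-15.591,6.894) -> (-12.693,6.118) [heading=345, draw]
RT 90: heading 345 -> 255
FD 1: (-12.693,6.118) -> (-12.952,5.152) [heading=255, draw]
RT 60: heading 255 -> 195
LT 150: heading 195 -> 345
LT 90: heading 345 -> 75
RT 120: heading 75 -> 315
PD: pen down
FD 15: (-12.952,5.152) -> (-2.346,-5.455) [heading=315, draw]
FD 9: (-2.346,-5.455) -> (4.018,-11.819) [heading=315, draw]
Final: pos=(4.018,-11.819), heading=315, 5 segment(s) drawn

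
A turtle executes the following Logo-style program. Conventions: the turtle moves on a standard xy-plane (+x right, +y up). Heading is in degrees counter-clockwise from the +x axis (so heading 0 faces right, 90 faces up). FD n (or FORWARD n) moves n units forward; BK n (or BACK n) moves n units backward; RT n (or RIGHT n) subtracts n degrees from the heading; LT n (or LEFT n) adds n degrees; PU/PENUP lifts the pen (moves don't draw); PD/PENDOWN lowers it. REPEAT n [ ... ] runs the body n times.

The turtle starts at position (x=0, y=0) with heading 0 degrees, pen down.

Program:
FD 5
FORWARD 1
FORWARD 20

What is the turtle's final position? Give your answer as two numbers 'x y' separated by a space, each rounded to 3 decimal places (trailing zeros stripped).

Executing turtle program step by step:
Start: pos=(0,0), heading=0, pen down
FD 5: (0,0) -> (5,0) [heading=0, draw]
FD 1: (5,0) -> (6,0) [heading=0, draw]
FD 20: (6,0) -> (26,0) [heading=0, draw]
Final: pos=(26,0), heading=0, 3 segment(s) drawn

Answer: 26 0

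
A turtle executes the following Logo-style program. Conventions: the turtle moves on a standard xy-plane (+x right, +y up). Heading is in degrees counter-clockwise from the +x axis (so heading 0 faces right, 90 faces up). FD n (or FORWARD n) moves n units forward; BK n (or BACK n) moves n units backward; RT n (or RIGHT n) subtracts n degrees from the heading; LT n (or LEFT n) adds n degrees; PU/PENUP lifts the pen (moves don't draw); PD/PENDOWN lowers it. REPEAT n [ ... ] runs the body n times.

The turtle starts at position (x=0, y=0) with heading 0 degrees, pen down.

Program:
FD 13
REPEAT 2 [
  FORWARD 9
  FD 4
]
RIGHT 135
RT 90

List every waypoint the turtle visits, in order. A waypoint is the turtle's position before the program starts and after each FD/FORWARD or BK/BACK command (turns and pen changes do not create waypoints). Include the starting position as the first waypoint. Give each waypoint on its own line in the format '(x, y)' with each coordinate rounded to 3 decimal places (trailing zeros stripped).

Executing turtle program step by step:
Start: pos=(0,0), heading=0, pen down
FD 13: (0,0) -> (13,0) [heading=0, draw]
REPEAT 2 [
  -- iteration 1/2 --
  FD 9: (13,0) -> (22,0) [heading=0, draw]
  FD 4: (22,0) -> (26,0) [heading=0, draw]
  -- iteration 2/2 --
  FD 9: (26,0) -> (35,0) [heading=0, draw]
  FD 4: (35,0) -> (39,0) [heading=0, draw]
]
RT 135: heading 0 -> 225
RT 90: heading 225 -> 135
Final: pos=(39,0), heading=135, 5 segment(s) drawn
Waypoints (6 total):
(0, 0)
(13, 0)
(22, 0)
(26, 0)
(35, 0)
(39, 0)

Answer: (0, 0)
(13, 0)
(22, 0)
(26, 0)
(35, 0)
(39, 0)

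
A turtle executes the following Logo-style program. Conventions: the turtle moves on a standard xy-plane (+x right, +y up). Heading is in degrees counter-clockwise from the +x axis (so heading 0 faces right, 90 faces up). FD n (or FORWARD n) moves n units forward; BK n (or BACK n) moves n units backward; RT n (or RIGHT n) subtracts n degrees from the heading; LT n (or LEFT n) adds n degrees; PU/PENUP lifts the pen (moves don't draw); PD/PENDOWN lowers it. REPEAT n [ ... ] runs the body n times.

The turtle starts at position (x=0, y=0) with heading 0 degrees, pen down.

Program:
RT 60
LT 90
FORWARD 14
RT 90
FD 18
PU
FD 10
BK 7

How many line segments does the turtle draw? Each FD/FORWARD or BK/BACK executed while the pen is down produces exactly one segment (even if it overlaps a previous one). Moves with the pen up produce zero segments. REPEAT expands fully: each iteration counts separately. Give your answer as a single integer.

Answer: 2

Derivation:
Executing turtle program step by step:
Start: pos=(0,0), heading=0, pen down
RT 60: heading 0 -> 300
LT 90: heading 300 -> 30
FD 14: (0,0) -> (12.124,7) [heading=30, draw]
RT 90: heading 30 -> 300
FD 18: (12.124,7) -> (21.124,-8.588) [heading=300, draw]
PU: pen up
FD 10: (21.124,-8.588) -> (26.124,-17.249) [heading=300, move]
BK 7: (26.124,-17.249) -> (22.624,-11.187) [heading=300, move]
Final: pos=(22.624,-11.187), heading=300, 2 segment(s) drawn
Segments drawn: 2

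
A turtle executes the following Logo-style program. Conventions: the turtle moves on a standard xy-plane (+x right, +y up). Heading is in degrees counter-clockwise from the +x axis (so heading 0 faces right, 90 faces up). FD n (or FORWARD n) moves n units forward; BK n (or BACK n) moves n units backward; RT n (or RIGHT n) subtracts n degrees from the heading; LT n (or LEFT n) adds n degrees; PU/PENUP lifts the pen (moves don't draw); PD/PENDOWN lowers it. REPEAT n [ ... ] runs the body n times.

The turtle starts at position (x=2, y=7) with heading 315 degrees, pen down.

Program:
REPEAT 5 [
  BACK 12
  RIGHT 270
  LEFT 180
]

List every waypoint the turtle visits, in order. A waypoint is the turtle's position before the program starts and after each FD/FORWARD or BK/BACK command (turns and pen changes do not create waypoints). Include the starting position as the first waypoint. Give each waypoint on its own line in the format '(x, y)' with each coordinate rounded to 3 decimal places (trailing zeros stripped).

Executing turtle program step by step:
Start: pos=(2,7), heading=315, pen down
REPEAT 5 [
  -- iteration 1/5 --
  BK 12: (2,7) -> (-6.485,15.485) [heading=315, draw]
  RT 270: heading 315 -> 45
  LT 180: heading 45 -> 225
  -- iteration 2/5 --
  BK 12: (-6.485,15.485) -> (2,23.971) [heading=225, draw]
  RT 270: heading 225 -> 315
  LT 180: heading 315 -> 135
  -- iteration 3/5 --
  BK 12: (2,23.971) -> (10.485,15.485) [heading=135, draw]
  RT 270: heading 135 -> 225
  LT 180: heading 225 -> 45
  -- iteration 4/5 --
  BK 12: (10.485,15.485) -> (2,7) [heading=45, draw]
  RT 270: heading 45 -> 135
  LT 180: heading 135 -> 315
  -- iteration 5/5 --
  BK 12: (2,7) -> (-6.485,15.485) [heading=315, draw]
  RT 270: heading 315 -> 45
  LT 180: heading 45 -> 225
]
Final: pos=(-6.485,15.485), heading=225, 5 segment(s) drawn
Waypoints (6 total):
(2, 7)
(-6.485, 15.485)
(2, 23.971)
(10.485, 15.485)
(2, 7)
(-6.485, 15.485)

Answer: (2, 7)
(-6.485, 15.485)
(2, 23.971)
(10.485, 15.485)
(2, 7)
(-6.485, 15.485)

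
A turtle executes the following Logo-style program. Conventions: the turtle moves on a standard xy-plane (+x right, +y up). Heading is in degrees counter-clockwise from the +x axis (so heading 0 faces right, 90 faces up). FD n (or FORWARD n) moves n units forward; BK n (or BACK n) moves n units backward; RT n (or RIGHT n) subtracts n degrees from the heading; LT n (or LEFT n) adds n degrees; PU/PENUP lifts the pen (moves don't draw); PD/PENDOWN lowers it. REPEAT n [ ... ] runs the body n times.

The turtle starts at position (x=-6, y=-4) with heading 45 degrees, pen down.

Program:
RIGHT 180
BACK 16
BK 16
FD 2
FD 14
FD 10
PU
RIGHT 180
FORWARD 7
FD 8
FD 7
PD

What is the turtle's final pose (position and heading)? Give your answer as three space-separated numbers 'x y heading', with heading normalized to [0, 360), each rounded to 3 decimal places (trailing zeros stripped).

Executing turtle program step by step:
Start: pos=(-6,-4), heading=45, pen down
RT 180: heading 45 -> 225
BK 16: (-6,-4) -> (5.314,7.314) [heading=225, draw]
BK 16: (5.314,7.314) -> (16.627,18.627) [heading=225, draw]
FD 2: (16.627,18.627) -> (15.213,17.213) [heading=225, draw]
FD 14: (15.213,17.213) -> (5.314,7.314) [heading=225, draw]
FD 10: (5.314,7.314) -> (-1.757,0.243) [heading=225, draw]
PU: pen up
RT 180: heading 225 -> 45
FD 7: (-1.757,0.243) -> (3.192,5.192) [heading=45, move]
FD 8: (3.192,5.192) -> (8.849,10.849) [heading=45, move]
FD 7: (8.849,10.849) -> (13.799,15.799) [heading=45, move]
PD: pen down
Final: pos=(13.799,15.799), heading=45, 5 segment(s) drawn

Answer: 13.799 15.799 45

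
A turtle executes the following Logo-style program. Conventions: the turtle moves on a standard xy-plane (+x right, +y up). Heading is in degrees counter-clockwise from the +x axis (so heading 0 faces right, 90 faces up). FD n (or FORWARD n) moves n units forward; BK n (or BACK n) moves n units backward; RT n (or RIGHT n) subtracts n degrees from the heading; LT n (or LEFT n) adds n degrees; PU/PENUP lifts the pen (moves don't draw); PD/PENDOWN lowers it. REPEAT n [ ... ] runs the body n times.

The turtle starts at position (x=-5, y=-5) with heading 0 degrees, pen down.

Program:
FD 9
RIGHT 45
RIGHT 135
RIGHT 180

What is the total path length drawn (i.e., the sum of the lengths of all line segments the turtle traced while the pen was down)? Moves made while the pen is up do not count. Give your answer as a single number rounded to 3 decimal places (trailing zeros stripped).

Answer: 9

Derivation:
Executing turtle program step by step:
Start: pos=(-5,-5), heading=0, pen down
FD 9: (-5,-5) -> (4,-5) [heading=0, draw]
RT 45: heading 0 -> 315
RT 135: heading 315 -> 180
RT 180: heading 180 -> 0
Final: pos=(4,-5), heading=0, 1 segment(s) drawn

Segment lengths:
  seg 1: (-5,-5) -> (4,-5), length = 9
Total = 9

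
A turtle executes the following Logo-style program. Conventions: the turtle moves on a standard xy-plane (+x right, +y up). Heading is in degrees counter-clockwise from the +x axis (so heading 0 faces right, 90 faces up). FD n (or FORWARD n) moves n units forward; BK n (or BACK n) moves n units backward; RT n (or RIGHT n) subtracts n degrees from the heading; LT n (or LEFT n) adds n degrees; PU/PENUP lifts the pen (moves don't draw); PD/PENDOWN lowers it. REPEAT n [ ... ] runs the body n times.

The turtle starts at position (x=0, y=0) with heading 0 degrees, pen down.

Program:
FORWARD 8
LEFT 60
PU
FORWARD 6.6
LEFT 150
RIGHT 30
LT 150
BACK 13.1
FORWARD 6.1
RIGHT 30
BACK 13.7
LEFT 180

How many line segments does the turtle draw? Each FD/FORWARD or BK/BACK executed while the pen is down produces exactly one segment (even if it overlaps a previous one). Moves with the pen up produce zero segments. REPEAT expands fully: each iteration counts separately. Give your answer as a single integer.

Answer: 1

Derivation:
Executing turtle program step by step:
Start: pos=(0,0), heading=0, pen down
FD 8: (0,0) -> (8,0) [heading=0, draw]
LT 60: heading 0 -> 60
PU: pen up
FD 6.6: (8,0) -> (11.3,5.716) [heading=60, move]
LT 150: heading 60 -> 210
RT 30: heading 210 -> 180
LT 150: heading 180 -> 330
BK 13.1: (11.3,5.716) -> (-0.045,12.266) [heading=330, move]
FD 6.1: (-0.045,12.266) -> (5.238,9.216) [heading=330, move]
RT 30: heading 330 -> 300
BK 13.7: (5.238,9.216) -> (-1.612,21.08) [heading=300, move]
LT 180: heading 300 -> 120
Final: pos=(-1.612,21.08), heading=120, 1 segment(s) drawn
Segments drawn: 1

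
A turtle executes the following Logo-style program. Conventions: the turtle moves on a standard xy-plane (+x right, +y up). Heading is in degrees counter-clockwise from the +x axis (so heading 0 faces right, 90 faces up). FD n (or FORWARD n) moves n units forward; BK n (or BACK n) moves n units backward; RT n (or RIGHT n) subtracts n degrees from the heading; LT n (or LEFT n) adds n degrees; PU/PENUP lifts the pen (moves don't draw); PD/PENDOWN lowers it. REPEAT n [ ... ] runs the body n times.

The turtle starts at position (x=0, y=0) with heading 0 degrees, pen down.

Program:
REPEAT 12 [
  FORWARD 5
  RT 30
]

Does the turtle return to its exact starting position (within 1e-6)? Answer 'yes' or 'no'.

Executing turtle program step by step:
Start: pos=(0,0), heading=0, pen down
REPEAT 12 [
  -- iteration 1/12 --
  FD 5: (0,0) -> (5,0) [heading=0, draw]
  RT 30: heading 0 -> 330
  -- iteration 2/12 --
  FD 5: (5,0) -> (9.33,-2.5) [heading=330, draw]
  RT 30: heading 330 -> 300
  -- iteration 3/12 --
  FD 5: (9.33,-2.5) -> (11.83,-6.83) [heading=300, draw]
  RT 30: heading 300 -> 270
  -- iteration 4/12 --
  FD 5: (11.83,-6.83) -> (11.83,-11.83) [heading=270, draw]
  RT 30: heading 270 -> 240
  -- iteration 5/12 --
  FD 5: (11.83,-11.83) -> (9.33,-16.16) [heading=240, draw]
  RT 30: heading 240 -> 210
  -- iteration 6/12 --
  FD 5: (9.33,-16.16) -> (5,-18.66) [heading=210, draw]
  RT 30: heading 210 -> 180
  -- iteration 7/12 --
  FD 5: (5,-18.66) -> (0,-18.66) [heading=180, draw]
  RT 30: heading 180 -> 150
  -- iteration 8/12 --
  FD 5: (0,-18.66) -> (-4.33,-16.16) [heading=150, draw]
  RT 30: heading 150 -> 120
  -- iteration 9/12 --
  FD 5: (-4.33,-16.16) -> (-6.83,-11.83) [heading=120, draw]
  RT 30: heading 120 -> 90
  -- iteration 10/12 --
  FD 5: (-6.83,-11.83) -> (-6.83,-6.83) [heading=90, draw]
  RT 30: heading 90 -> 60
  -- iteration 11/12 --
  FD 5: (-6.83,-6.83) -> (-4.33,-2.5) [heading=60, draw]
  RT 30: heading 60 -> 30
  -- iteration 12/12 --
  FD 5: (-4.33,-2.5) -> (0,0) [heading=30, draw]
  RT 30: heading 30 -> 0
]
Final: pos=(0,0), heading=0, 12 segment(s) drawn

Start position: (0, 0)
Final position: (0, 0)
Distance = 0; < 1e-6 -> CLOSED

Answer: yes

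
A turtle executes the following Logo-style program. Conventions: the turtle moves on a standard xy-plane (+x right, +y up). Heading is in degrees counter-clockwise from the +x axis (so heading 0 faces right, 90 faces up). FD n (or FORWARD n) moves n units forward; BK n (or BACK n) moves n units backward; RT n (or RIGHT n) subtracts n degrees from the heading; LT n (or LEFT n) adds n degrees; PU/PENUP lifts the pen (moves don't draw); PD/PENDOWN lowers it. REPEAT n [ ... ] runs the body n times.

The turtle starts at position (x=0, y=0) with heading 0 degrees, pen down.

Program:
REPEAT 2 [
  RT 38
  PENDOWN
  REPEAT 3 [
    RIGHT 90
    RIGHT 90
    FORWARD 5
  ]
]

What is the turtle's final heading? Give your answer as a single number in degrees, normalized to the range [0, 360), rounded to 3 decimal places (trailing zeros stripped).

Executing turtle program step by step:
Start: pos=(0,0), heading=0, pen down
REPEAT 2 [
  -- iteration 1/2 --
  RT 38: heading 0 -> 322
  PD: pen down
  REPEAT 3 [
    -- iteration 1/3 --
    RT 90: heading 322 -> 232
    RT 90: heading 232 -> 142
    FD 5: (0,0) -> (-3.94,3.078) [heading=142, draw]
    -- iteration 2/3 --
    RT 90: heading 142 -> 52
    RT 90: heading 52 -> 322
    FD 5: (-3.94,3.078) -> (0,0) [heading=322, draw]
    -- iteration 3/3 --
    RT 90: heading 322 -> 232
    RT 90: heading 232 -> 142
    FD 5: (0,0) -> (-3.94,3.078) [heading=142, draw]
  ]
  -- iteration 2/2 --
  RT 38: heading 142 -> 104
  PD: pen down
  REPEAT 3 [
    -- iteration 1/3 --
    RT 90: heading 104 -> 14
    RT 90: heading 14 -> 284
    FD 5: (-3.94,3.078) -> (-2.73,-1.773) [heading=284, draw]
    -- iteration 2/3 --
    RT 90: heading 284 -> 194
    RT 90: heading 194 -> 104
    FD 5: (-2.73,-1.773) -> (-3.94,3.078) [heading=104, draw]
    -- iteration 3/3 --
    RT 90: heading 104 -> 14
    RT 90: heading 14 -> 284
    FD 5: (-3.94,3.078) -> (-2.73,-1.773) [heading=284, draw]
  ]
]
Final: pos=(-2.73,-1.773), heading=284, 6 segment(s) drawn

Answer: 284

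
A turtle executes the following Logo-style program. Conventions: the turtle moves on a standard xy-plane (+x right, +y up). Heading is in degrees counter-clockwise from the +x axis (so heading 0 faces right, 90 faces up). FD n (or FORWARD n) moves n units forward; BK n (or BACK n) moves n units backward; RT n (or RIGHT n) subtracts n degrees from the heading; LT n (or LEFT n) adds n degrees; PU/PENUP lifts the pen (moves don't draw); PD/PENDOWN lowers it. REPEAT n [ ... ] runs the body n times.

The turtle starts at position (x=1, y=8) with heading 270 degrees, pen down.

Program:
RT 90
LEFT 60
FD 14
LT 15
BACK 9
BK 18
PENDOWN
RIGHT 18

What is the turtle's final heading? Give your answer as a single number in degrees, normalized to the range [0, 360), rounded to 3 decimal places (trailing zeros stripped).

Answer: 237

Derivation:
Executing turtle program step by step:
Start: pos=(1,8), heading=270, pen down
RT 90: heading 270 -> 180
LT 60: heading 180 -> 240
FD 14: (1,8) -> (-6,-4.124) [heading=240, draw]
LT 15: heading 240 -> 255
BK 9: (-6,-4.124) -> (-3.671,4.569) [heading=255, draw]
BK 18: (-3.671,4.569) -> (0.988,21.956) [heading=255, draw]
PD: pen down
RT 18: heading 255 -> 237
Final: pos=(0.988,21.956), heading=237, 3 segment(s) drawn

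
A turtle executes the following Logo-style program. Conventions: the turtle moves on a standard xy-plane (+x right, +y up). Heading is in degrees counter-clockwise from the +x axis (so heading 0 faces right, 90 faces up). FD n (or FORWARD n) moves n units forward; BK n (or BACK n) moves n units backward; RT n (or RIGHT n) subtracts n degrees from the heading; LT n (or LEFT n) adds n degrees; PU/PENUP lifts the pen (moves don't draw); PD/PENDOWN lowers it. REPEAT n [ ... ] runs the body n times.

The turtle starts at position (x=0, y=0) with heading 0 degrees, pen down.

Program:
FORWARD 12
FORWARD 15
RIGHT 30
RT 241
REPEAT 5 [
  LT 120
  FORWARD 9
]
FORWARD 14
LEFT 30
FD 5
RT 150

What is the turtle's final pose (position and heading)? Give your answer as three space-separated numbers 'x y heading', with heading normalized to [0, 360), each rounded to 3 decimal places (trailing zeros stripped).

Executing turtle program step by step:
Start: pos=(0,0), heading=0, pen down
FD 12: (0,0) -> (12,0) [heading=0, draw]
FD 15: (12,0) -> (27,0) [heading=0, draw]
RT 30: heading 0 -> 330
RT 241: heading 330 -> 89
REPEAT 5 [
  -- iteration 1/5 --
  LT 120: heading 89 -> 209
  FD 9: (27,0) -> (19.128,-4.363) [heading=209, draw]
  -- iteration 2/5 --
  LT 120: heading 209 -> 329
  FD 9: (19.128,-4.363) -> (26.843,-8.999) [heading=329, draw]
  -- iteration 3/5 --
  LT 120: heading 329 -> 89
  FD 9: (26.843,-8.999) -> (27,0) [heading=89, draw]
  -- iteration 4/5 --
  LT 120: heading 89 -> 209
  FD 9: (27,0) -> (19.128,-4.363) [heading=209, draw]
  -- iteration 5/5 --
  LT 120: heading 209 -> 329
  FD 9: (19.128,-4.363) -> (26.843,-8.999) [heading=329, draw]
]
FD 14: (26.843,-8.999) -> (38.843,-16.209) [heading=329, draw]
LT 30: heading 329 -> 359
FD 5: (38.843,-16.209) -> (43.843,-16.296) [heading=359, draw]
RT 150: heading 359 -> 209
Final: pos=(43.843,-16.296), heading=209, 9 segment(s) drawn

Answer: 43.843 -16.296 209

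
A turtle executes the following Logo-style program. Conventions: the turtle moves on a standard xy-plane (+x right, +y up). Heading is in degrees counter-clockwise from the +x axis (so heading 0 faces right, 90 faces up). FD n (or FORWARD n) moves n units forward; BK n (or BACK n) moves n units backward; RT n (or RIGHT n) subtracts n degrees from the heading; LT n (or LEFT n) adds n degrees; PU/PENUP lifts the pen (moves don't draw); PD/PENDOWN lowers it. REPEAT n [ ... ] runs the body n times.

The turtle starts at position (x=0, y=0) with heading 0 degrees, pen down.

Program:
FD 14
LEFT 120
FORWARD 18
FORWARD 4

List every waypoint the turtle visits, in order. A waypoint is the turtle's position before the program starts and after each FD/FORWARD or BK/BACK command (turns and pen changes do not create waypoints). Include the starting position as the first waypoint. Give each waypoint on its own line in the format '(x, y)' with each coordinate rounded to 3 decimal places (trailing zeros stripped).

Answer: (0, 0)
(14, 0)
(5, 15.588)
(3, 19.053)

Derivation:
Executing turtle program step by step:
Start: pos=(0,0), heading=0, pen down
FD 14: (0,0) -> (14,0) [heading=0, draw]
LT 120: heading 0 -> 120
FD 18: (14,0) -> (5,15.588) [heading=120, draw]
FD 4: (5,15.588) -> (3,19.053) [heading=120, draw]
Final: pos=(3,19.053), heading=120, 3 segment(s) drawn
Waypoints (4 total):
(0, 0)
(14, 0)
(5, 15.588)
(3, 19.053)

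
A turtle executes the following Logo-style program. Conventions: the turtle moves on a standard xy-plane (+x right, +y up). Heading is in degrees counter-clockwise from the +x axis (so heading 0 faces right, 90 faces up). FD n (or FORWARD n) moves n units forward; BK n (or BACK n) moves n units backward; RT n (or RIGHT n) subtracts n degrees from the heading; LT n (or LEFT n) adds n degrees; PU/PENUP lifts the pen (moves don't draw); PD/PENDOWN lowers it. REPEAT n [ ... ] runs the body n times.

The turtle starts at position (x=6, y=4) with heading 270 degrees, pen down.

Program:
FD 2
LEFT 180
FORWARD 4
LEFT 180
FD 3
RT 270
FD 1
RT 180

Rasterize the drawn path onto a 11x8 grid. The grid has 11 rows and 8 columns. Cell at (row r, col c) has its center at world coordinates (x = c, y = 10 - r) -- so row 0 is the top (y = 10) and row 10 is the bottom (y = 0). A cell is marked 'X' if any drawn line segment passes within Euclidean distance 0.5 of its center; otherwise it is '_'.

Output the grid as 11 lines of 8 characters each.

Answer: ________
________
________
________
______X_
______X_
______X_
______XX
______X_
________
________

Derivation:
Segment 0: (6,4) -> (6,2)
Segment 1: (6,2) -> (6,6)
Segment 2: (6,6) -> (6,3)
Segment 3: (6,3) -> (7,3)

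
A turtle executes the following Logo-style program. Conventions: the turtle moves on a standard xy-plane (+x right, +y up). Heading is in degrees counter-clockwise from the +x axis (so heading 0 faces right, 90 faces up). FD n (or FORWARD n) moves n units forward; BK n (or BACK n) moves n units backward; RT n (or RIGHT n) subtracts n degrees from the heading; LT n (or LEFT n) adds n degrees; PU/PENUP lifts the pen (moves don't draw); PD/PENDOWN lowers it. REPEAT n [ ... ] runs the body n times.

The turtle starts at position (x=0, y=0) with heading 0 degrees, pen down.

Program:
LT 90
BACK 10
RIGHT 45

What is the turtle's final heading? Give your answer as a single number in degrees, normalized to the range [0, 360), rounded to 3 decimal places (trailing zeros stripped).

Executing turtle program step by step:
Start: pos=(0,0), heading=0, pen down
LT 90: heading 0 -> 90
BK 10: (0,0) -> (0,-10) [heading=90, draw]
RT 45: heading 90 -> 45
Final: pos=(0,-10), heading=45, 1 segment(s) drawn

Answer: 45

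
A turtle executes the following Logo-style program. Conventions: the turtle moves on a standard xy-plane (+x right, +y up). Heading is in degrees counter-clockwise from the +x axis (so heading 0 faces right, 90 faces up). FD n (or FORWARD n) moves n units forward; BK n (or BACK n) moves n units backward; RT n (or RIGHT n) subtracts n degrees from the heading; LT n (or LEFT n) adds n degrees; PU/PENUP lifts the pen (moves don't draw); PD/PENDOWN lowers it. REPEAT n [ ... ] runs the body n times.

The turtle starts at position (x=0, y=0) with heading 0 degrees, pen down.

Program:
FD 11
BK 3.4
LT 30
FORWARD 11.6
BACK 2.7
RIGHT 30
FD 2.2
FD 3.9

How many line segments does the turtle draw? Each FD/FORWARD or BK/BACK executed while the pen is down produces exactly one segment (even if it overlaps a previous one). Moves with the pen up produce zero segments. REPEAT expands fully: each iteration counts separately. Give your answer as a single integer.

Executing turtle program step by step:
Start: pos=(0,0), heading=0, pen down
FD 11: (0,0) -> (11,0) [heading=0, draw]
BK 3.4: (11,0) -> (7.6,0) [heading=0, draw]
LT 30: heading 0 -> 30
FD 11.6: (7.6,0) -> (17.646,5.8) [heading=30, draw]
BK 2.7: (17.646,5.8) -> (15.308,4.45) [heading=30, draw]
RT 30: heading 30 -> 0
FD 2.2: (15.308,4.45) -> (17.508,4.45) [heading=0, draw]
FD 3.9: (17.508,4.45) -> (21.408,4.45) [heading=0, draw]
Final: pos=(21.408,4.45), heading=0, 6 segment(s) drawn
Segments drawn: 6

Answer: 6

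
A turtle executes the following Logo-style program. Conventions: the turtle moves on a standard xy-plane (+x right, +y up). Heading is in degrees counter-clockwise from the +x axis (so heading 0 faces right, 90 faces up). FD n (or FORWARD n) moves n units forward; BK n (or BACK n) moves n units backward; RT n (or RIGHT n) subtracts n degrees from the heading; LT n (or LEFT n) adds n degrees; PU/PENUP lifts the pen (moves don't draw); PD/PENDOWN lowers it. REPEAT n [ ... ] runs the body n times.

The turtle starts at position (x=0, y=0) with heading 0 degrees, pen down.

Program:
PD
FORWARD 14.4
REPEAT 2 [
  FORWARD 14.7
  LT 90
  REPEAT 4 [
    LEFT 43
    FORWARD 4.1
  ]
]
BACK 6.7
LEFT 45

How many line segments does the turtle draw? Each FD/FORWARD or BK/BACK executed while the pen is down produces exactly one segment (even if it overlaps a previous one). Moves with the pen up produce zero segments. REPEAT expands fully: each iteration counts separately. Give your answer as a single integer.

Executing turtle program step by step:
Start: pos=(0,0), heading=0, pen down
PD: pen down
FD 14.4: (0,0) -> (14.4,0) [heading=0, draw]
REPEAT 2 [
  -- iteration 1/2 --
  FD 14.7: (14.4,0) -> (29.1,0) [heading=0, draw]
  LT 90: heading 0 -> 90
  REPEAT 4 [
    -- iteration 1/4 --
    LT 43: heading 90 -> 133
    FD 4.1: (29.1,0) -> (26.304,2.999) [heading=133, draw]
    -- iteration 2/4 --
    LT 43: heading 133 -> 176
    FD 4.1: (26.304,2.999) -> (22.214,3.285) [heading=176, draw]
    -- iteration 3/4 --
    LT 43: heading 176 -> 219
    FD 4.1: (22.214,3.285) -> (19.027,0.704) [heading=219, draw]
    -- iteration 4/4 --
    LT 43: heading 219 -> 262
    FD 4.1: (19.027,0.704) -> (18.457,-3.356) [heading=262, draw]
  ]
  -- iteration 2/2 --
  FD 14.7: (18.457,-3.356) -> (16.411,-17.913) [heading=262, draw]
  LT 90: heading 262 -> 352
  REPEAT 4 [
    -- iteration 1/4 --
    LT 43: heading 352 -> 35
    FD 4.1: (16.411,-17.913) -> (19.77,-15.561) [heading=35, draw]
    -- iteration 2/4 --
    LT 43: heading 35 -> 78
    FD 4.1: (19.77,-15.561) -> (20.622,-11.551) [heading=78, draw]
    -- iteration 3/4 --
    LT 43: heading 78 -> 121
    FD 4.1: (20.622,-11.551) -> (18.51,-8.036) [heading=121, draw]
    -- iteration 4/4 --
    LT 43: heading 121 -> 164
    FD 4.1: (18.51,-8.036) -> (14.569,-6.906) [heading=164, draw]
  ]
]
BK 6.7: (14.569,-6.906) -> (21.01,-8.753) [heading=164, draw]
LT 45: heading 164 -> 209
Final: pos=(21.01,-8.753), heading=209, 12 segment(s) drawn
Segments drawn: 12

Answer: 12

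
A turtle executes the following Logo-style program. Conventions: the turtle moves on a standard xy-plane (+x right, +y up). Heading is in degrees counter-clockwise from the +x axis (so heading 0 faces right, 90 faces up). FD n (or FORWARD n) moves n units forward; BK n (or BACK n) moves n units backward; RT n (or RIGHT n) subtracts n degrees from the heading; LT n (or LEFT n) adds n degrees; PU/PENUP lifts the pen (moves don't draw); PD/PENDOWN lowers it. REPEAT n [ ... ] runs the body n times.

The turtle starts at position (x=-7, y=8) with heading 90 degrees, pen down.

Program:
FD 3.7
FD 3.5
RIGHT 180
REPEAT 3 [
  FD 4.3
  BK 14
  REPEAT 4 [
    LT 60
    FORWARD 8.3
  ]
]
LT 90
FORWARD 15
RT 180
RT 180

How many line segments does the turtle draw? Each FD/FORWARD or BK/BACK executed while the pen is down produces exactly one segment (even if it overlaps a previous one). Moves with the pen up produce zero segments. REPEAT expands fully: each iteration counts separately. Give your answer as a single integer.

Executing turtle program step by step:
Start: pos=(-7,8), heading=90, pen down
FD 3.7: (-7,8) -> (-7,11.7) [heading=90, draw]
FD 3.5: (-7,11.7) -> (-7,15.2) [heading=90, draw]
RT 180: heading 90 -> 270
REPEAT 3 [
  -- iteration 1/3 --
  FD 4.3: (-7,15.2) -> (-7,10.9) [heading=270, draw]
  BK 14: (-7,10.9) -> (-7,24.9) [heading=270, draw]
  REPEAT 4 [
    -- iteration 1/4 --
    LT 60: heading 270 -> 330
    FD 8.3: (-7,24.9) -> (0.188,20.75) [heading=330, draw]
    -- iteration 2/4 --
    LT 60: heading 330 -> 30
    FD 8.3: (0.188,20.75) -> (7.376,24.9) [heading=30, draw]
    -- iteration 3/4 --
    LT 60: heading 30 -> 90
    FD 8.3: (7.376,24.9) -> (7.376,33.2) [heading=90, draw]
    -- iteration 4/4 --
    LT 60: heading 90 -> 150
    FD 8.3: (7.376,33.2) -> (0.188,37.35) [heading=150, draw]
  ]
  -- iteration 2/3 --
  FD 4.3: (0.188,37.35) -> (-3.536,39.5) [heading=150, draw]
  BK 14: (-3.536,39.5) -> (8.588,32.5) [heading=150, draw]
  REPEAT 4 [
    -- iteration 1/4 --
    LT 60: heading 150 -> 210
    FD 8.3: (8.588,32.5) -> (1.4,28.35) [heading=210, draw]
    -- iteration 2/4 --
    LT 60: heading 210 -> 270
    FD 8.3: (1.4,28.35) -> (1.4,20.05) [heading=270, draw]
    -- iteration 3/4 --
    LT 60: heading 270 -> 330
    FD 8.3: (1.4,20.05) -> (8.588,15.9) [heading=330, draw]
    -- iteration 4/4 --
    LT 60: heading 330 -> 30
    FD 8.3: (8.588,15.9) -> (15.776,20.05) [heading=30, draw]
  ]
  -- iteration 3/3 --
  FD 4.3: (15.776,20.05) -> (19.5,22.2) [heading=30, draw]
  BK 14: (19.5,22.2) -> (7.376,15.2) [heading=30, draw]
  REPEAT 4 [
    -- iteration 1/4 --
    LT 60: heading 30 -> 90
    FD 8.3: (7.376,15.2) -> (7.376,23.5) [heading=90, draw]
    -- iteration 2/4 --
    LT 60: heading 90 -> 150
    FD 8.3: (7.376,23.5) -> (0.188,27.65) [heading=150, draw]
    -- iteration 3/4 --
    LT 60: heading 150 -> 210
    FD 8.3: (0.188,27.65) -> (-7,23.5) [heading=210, draw]
    -- iteration 4/4 --
    LT 60: heading 210 -> 270
    FD 8.3: (-7,23.5) -> (-7,15.2) [heading=270, draw]
  ]
]
LT 90: heading 270 -> 0
FD 15: (-7,15.2) -> (8,15.2) [heading=0, draw]
RT 180: heading 0 -> 180
RT 180: heading 180 -> 0
Final: pos=(8,15.2), heading=0, 21 segment(s) drawn
Segments drawn: 21

Answer: 21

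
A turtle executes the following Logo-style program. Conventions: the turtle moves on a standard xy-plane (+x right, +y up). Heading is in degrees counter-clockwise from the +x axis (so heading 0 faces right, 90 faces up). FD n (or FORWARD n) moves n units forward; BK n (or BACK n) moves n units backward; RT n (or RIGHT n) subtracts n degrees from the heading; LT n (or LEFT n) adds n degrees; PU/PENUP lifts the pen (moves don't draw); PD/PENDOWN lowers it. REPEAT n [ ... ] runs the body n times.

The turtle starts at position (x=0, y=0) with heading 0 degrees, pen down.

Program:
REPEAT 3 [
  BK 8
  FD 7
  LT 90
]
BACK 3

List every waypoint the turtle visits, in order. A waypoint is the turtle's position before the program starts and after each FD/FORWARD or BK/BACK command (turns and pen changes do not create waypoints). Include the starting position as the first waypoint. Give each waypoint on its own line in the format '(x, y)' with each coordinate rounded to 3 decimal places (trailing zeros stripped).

Executing turtle program step by step:
Start: pos=(0,0), heading=0, pen down
REPEAT 3 [
  -- iteration 1/3 --
  BK 8: (0,0) -> (-8,0) [heading=0, draw]
  FD 7: (-8,0) -> (-1,0) [heading=0, draw]
  LT 90: heading 0 -> 90
  -- iteration 2/3 --
  BK 8: (-1,0) -> (-1,-8) [heading=90, draw]
  FD 7: (-1,-8) -> (-1,-1) [heading=90, draw]
  LT 90: heading 90 -> 180
  -- iteration 3/3 --
  BK 8: (-1,-1) -> (7,-1) [heading=180, draw]
  FD 7: (7,-1) -> (0,-1) [heading=180, draw]
  LT 90: heading 180 -> 270
]
BK 3: (0,-1) -> (0,2) [heading=270, draw]
Final: pos=(0,2), heading=270, 7 segment(s) drawn
Waypoints (8 total):
(0, 0)
(-8, 0)
(-1, 0)
(-1, -8)
(-1, -1)
(7, -1)
(0, -1)
(0, 2)

Answer: (0, 0)
(-8, 0)
(-1, 0)
(-1, -8)
(-1, -1)
(7, -1)
(0, -1)
(0, 2)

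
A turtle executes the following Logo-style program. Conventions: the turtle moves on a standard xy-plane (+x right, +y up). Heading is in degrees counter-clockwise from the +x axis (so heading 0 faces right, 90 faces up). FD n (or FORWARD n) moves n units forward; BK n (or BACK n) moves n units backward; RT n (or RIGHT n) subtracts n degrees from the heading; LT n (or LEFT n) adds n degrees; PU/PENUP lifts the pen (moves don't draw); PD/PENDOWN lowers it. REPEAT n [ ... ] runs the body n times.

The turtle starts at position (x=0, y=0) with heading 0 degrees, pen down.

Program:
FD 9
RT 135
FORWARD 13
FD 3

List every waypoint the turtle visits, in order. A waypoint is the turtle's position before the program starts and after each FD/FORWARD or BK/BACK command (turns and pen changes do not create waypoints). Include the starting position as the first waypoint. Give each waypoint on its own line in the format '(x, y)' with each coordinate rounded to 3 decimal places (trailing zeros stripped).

Executing turtle program step by step:
Start: pos=(0,0), heading=0, pen down
FD 9: (0,0) -> (9,0) [heading=0, draw]
RT 135: heading 0 -> 225
FD 13: (9,0) -> (-0.192,-9.192) [heading=225, draw]
FD 3: (-0.192,-9.192) -> (-2.314,-11.314) [heading=225, draw]
Final: pos=(-2.314,-11.314), heading=225, 3 segment(s) drawn
Waypoints (4 total):
(0, 0)
(9, 0)
(-0.192, -9.192)
(-2.314, -11.314)

Answer: (0, 0)
(9, 0)
(-0.192, -9.192)
(-2.314, -11.314)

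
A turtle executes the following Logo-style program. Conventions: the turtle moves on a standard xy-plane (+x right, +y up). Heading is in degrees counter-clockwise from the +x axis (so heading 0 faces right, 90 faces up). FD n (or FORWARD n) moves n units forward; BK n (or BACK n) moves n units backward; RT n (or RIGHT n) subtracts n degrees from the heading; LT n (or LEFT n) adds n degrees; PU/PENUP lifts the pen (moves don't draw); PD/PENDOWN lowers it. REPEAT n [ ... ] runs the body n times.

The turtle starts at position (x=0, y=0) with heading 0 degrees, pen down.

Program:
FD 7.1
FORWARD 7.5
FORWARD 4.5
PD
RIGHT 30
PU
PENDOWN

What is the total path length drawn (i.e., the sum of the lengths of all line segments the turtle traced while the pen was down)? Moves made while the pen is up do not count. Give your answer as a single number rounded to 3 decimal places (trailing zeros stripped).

Executing turtle program step by step:
Start: pos=(0,0), heading=0, pen down
FD 7.1: (0,0) -> (7.1,0) [heading=0, draw]
FD 7.5: (7.1,0) -> (14.6,0) [heading=0, draw]
FD 4.5: (14.6,0) -> (19.1,0) [heading=0, draw]
PD: pen down
RT 30: heading 0 -> 330
PU: pen up
PD: pen down
Final: pos=(19.1,0), heading=330, 3 segment(s) drawn

Segment lengths:
  seg 1: (0,0) -> (7.1,0), length = 7.1
  seg 2: (7.1,0) -> (14.6,0), length = 7.5
  seg 3: (14.6,0) -> (19.1,0), length = 4.5
Total = 19.1

Answer: 19.1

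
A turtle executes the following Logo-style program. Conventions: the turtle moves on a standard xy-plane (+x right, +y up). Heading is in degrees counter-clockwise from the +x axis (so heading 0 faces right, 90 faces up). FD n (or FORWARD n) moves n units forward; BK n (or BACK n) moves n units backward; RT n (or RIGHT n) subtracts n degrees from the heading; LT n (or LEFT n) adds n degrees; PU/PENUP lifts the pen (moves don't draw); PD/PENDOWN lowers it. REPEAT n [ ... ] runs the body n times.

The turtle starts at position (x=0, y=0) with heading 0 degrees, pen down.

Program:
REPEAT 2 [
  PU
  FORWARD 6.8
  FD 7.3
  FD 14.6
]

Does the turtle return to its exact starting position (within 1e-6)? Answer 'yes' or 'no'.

Executing turtle program step by step:
Start: pos=(0,0), heading=0, pen down
REPEAT 2 [
  -- iteration 1/2 --
  PU: pen up
  FD 6.8: (0,0) -> (6.8,0) [heading=0, move]
  FD 7.3: (6.8,0) -> (14.1,0) [heading=0, move]
  FD 14.6: (14.1,0) -> (28.7,0) [heading=0, move]
  -- iteration 2/2 --
  PU: pen up
  FD 6.8: (28.7,0) -> (35.5,0) [heading=0, move]
  FD 7.3: (35.5,0) -> (42.8,0) [heading=0, move]
  FD 14.6: (42.8,0) -> (57.4,0) [heading=0, move]
]
Final: pos=(57.4,0), heading=0, 0 segment(s) drawn

Start position: (0, 0)
Final position: (57.4, 0)
Distance = 57.4; >= 1e-6 -> NOT closed

Answer: no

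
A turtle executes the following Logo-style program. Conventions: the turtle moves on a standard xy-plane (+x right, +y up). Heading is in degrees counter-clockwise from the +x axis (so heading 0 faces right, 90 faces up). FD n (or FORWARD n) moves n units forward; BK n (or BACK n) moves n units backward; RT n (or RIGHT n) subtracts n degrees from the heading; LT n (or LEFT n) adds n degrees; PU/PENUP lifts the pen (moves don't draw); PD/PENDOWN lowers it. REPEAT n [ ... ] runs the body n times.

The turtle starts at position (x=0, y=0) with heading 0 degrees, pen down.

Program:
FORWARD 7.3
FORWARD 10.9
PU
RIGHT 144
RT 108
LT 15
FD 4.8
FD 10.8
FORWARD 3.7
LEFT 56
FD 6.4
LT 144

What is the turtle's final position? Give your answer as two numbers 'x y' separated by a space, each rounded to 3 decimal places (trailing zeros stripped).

Executing turtle program step by step:
Start: pos=(0,0), heading=0, pen down
FD 7.3: (0,0) -> (7.3,0) [heading=0, draw]
FD 10.9: (7.3,0) -> (18.2,0) [heading=0, draw]
PU: pen up
RT 144: heading 0 -> 216
RT 108: heading 216 -> 108
LT 15: heading 108 -> 123
FD 4.8: (18.2,0) -> (15.586,4.026) [heading=123, move]
FD 10.8: (15.586,4.026) -> (9.704,13.083) [heading=123, move]
FD 3.7: (9.704,13.083) -> (7.688,16.186) [heading=123, move]
LT 56: heading 123 -> 179
FD 6.4: (7.688,16.186) -> (1.289,16.298) [heading=179, move]
LT 144: heading 179 -> 323
Final: pos=(1.289,16.298), heading=323, 2 segment(s) drawn

Answer: 1.289 16.298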